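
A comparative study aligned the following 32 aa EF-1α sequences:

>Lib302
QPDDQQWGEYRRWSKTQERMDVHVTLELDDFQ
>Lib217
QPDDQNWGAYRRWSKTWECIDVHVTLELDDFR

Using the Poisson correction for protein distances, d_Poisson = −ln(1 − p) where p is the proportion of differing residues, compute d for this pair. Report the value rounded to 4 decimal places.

The sequences differ at positions 6 (Q/N), 9 (E/A), 17 (Q/W), 19 (R/C), 20 (M/I), 32 (Q/R).
p = 6/32 = 0.187500.
d = −ln(1 − 0.187500) = −ln(0.812500) = 0.2076.

0.2076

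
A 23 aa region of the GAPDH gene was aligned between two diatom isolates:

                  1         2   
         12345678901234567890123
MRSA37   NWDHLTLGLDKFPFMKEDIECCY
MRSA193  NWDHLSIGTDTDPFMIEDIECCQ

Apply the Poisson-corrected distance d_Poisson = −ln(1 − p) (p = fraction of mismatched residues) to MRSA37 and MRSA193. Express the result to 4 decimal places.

0.3629

Differing sites — 6:T/S; 7:L/I; 9:L/T; 11:K/T; 12:F/D; 16:K/I; 23:Y/Q.
p = 7/23 = 0.304348.
d = −ln(1 − 0.304348) = −ln(0.695652) = 0.3629.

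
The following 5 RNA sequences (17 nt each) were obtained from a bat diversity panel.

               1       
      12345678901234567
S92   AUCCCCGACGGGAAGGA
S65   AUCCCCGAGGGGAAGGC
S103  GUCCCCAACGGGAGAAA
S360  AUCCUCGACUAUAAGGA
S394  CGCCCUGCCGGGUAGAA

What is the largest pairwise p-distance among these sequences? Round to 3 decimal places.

0.588

Pairwise Hamming distances:
  S92 vs S65: 2
  S92 vs S103: 5
  S92 vs S360: 4
  S92 vs S394: 6
  S65 vs S103: 7
  S65 vs S360: 6
  S65 vs S394: 8
  S103 vs S360: 9
  S103 vs S394: 8
  S360 vs S394: 10
The largest is 10 mismatches, between S360 and S394; p = 10/17 = 0.588.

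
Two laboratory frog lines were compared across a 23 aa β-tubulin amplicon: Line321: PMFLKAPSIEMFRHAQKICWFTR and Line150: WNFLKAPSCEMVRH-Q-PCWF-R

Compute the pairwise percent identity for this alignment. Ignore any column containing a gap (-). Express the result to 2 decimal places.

Excluding the 3 gap columns leaves 20 comparable sites.
The sequences differ at positions 1 (P/W), 2 (M/N), 9 (I/C), 12 (F/V), 18 (I/P).
15 of the 20 comparable sites match, so the percent identity is 15/20 × 100 = 75.00%.

75.00%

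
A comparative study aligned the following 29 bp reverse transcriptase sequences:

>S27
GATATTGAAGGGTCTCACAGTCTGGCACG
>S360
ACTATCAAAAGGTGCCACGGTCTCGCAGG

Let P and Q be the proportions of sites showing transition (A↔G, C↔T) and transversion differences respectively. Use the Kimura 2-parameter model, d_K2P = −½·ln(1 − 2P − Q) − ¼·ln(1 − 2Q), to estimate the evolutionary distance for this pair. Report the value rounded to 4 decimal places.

The sequences differ at positions 1 (G/A, transition), 2 (A/C, transversion), 6 (T/C, transition), 7 (G/A, transition), 10 (G/A, transition), 14 (C/G, transversion), 15 (T/C, transition), 19 (A/G, transition), 24 (G/C, transversion), 28 (C/G, transversion).
Of the 10 differences, 6 transitions and 4 transversions over 29 sites: P = 6/29 = 0.206897, Q = 4/29 = 0.137931.
d = −0.5·ln(0.448275) − 0.25·ln(0.724138) = −0.5·(-0.802348) − 0.25·(-0.322773) = 0.4819.

0.4819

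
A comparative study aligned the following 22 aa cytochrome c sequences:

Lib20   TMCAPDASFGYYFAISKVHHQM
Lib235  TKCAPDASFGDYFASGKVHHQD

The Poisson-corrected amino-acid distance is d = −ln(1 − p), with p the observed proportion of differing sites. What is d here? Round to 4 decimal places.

0.2578

Mismatches occur at site 2 (M↔K), site 11 (Y↔D), site 15 (I↔S), site 16 (S↔G), site 22 (M↔D).
p = 5/22 = 0.227273.
d = −ln(1 − 0.227273) = −ln(0.772727) = 0.2578.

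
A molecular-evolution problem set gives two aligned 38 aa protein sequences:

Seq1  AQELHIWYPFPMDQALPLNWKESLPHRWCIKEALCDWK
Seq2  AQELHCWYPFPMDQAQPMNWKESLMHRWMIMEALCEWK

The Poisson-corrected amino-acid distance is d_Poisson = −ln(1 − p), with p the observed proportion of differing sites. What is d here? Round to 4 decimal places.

0.2036

Mismatches occur at site 6 (I/C), site 16 (L/Q), site 18 (L/M), site 25 (P/M), site 29 (C/M), site 31 (K/M), site 36 (D/E).
p = 7/38 = 0.184211.
d = −ln(1 − 0.184211) = −ln(0.815789) = 0.2036.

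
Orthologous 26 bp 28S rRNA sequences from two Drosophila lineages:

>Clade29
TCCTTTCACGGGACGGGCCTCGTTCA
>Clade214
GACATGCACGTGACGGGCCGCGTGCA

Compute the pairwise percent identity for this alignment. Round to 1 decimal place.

Mismatches occur at site 1 (T↔G), site 2 (C↔A), site 4 (T↔A), site 6 (T↔G), site 11 (G↔T), site 20 (T↔G), site 24 (T↔G).
19 of the 26 sites match, so the percent identity is 19/26 × 100 = 73.1%.

73.1%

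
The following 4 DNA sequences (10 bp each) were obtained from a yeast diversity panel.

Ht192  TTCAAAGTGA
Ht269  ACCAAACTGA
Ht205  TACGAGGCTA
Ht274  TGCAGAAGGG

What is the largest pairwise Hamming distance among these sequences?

Pairwise Hamming distances:
  Ht192 vs Ht269: 3
  Ht192 vs Ht205: 5
  Ht192 vs Ht274: 5
  Ht269 vs Ht205: 7
  Ht269 vs Ht274: 6
  Ht205 vs Ht274: 8
The largest is 8, between Ht205 and Ht274.

8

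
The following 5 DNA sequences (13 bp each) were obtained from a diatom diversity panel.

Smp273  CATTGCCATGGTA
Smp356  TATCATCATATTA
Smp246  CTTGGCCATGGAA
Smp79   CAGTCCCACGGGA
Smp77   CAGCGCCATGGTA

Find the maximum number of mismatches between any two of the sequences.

9

Pairwise Hamming distances:
  Smp273 vs Smp356: 6
  Smp273 vs Smp246: 3
  Smp273 vs Smp79: 4
  Smp273 vs Smp77: 2
  Smp356 vs Smp246: 8
  Smp356 vs Smp79: 9
  Smp356 vs Smp77: 6
  Smp246 vs Smp79: 6
  Smp246 vs Smp77: 4
  Smp79 vs Smp77: 4
The largest is 9, between Smp356 and Smp79.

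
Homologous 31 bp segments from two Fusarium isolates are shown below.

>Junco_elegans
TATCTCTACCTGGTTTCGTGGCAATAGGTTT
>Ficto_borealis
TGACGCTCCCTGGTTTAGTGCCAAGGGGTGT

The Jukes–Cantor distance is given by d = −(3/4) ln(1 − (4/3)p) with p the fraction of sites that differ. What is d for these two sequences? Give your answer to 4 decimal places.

Differing sites — 2:A/G; 3:T/A; 5:T/G; 8:A/C; 17:C/A; 21:G/C; 25:T/G; 26:A/G; 30:T/G.
p = 9/31 = 0.290323.
d = −0.75 · ln(1 − (4/3)·0.290323) = −0.75 · ln(0.612903) = −0.75 · (-0.489549) = 0.3672.

0.3672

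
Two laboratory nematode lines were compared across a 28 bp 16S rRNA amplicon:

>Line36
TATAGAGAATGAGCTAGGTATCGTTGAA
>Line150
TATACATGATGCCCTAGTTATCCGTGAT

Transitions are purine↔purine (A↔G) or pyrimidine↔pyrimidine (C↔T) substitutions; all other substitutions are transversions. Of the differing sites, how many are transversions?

8

Differing sites — 5:G/C (Tv); 7:G/T (Tv); 8:A/G (Ti); 12:A/C (Tv); 13:G/C (Tv); 18:G/T (Tv); 23:G/C (Tv); 24:T/G (Tv); 28:A/T (Tv).
Of the 9 differences, 1 transition and 8 transversions, so the answer is 8.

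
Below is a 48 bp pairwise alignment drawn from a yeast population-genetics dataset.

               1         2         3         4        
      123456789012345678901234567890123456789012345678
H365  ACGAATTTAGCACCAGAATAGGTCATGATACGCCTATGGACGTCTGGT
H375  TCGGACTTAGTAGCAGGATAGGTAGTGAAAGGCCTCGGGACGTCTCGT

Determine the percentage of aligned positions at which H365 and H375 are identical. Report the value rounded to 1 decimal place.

The sequences differ at positions 1 (A/T), 4 (A/G), 6 (T/C), 11 (C/T), 13 (C/G), 17 (A/G), 24 (C/A), 25 (A/G), 29 (T/A), 31 (C/G), 36 (A/C), 37 (T/G), 46 (G/C).
35 of the 48 sites match, so the percent identity is 35/48 × 100 = 72.9%.

72.9%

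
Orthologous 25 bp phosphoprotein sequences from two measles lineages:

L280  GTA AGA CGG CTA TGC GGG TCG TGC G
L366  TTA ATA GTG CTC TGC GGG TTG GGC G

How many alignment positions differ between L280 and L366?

7

The sequences differ at positions 1 (G/T), 5 (G/T), 7 (C/G), 8 (G/T), 12 (A/C), 20 (C/T), 22 (T/G).
That gives 7 mismatches out of 25 aligned sites, so the Hamming distance is 7.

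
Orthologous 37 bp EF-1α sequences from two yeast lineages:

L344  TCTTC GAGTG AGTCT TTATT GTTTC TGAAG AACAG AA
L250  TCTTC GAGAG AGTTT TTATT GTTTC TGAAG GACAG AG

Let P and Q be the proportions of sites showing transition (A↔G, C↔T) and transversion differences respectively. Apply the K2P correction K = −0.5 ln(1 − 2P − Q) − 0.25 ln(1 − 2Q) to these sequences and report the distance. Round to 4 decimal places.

The sequences differ at positions 9 (T/A, transversion), 14 (C/T, transition), 31 (A/G, transition), 37 (A/G, transition).
Of the 4 differences, 3 transitions and 1 transversion over 37 sites: P = 3/37 = 0.081081, Q = 1/37 = 0.027027.
d = −0.5·ln(0.810811) − 0.25·ln(0.945946) = −0.5·(-0.209720) − 0.25·(-0.055570) = 0.1188.

0.1188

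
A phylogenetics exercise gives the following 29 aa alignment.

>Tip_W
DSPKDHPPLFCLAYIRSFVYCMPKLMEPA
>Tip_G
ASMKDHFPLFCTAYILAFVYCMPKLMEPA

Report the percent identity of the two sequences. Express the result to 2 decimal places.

79.31%

Mismatches occur at site 1 (D↔A), site 3 (P↔M), site 7 (P↔F), site 12 (L↔T), site 16 (R↔L), site 17 (S↔A).
23 of the 29 sites match, so the percent identity is 23/29 × 100 = 79.31%.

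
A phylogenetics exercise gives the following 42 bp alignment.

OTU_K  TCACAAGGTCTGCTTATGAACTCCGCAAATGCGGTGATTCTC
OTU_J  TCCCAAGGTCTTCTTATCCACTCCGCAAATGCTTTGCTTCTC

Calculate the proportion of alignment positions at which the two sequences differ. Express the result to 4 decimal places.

Differing sites — 3:A/C; 12:G/T; 18:G/C; 19:A/C; 33:G/T; 34:G/T; 37:A/C.
There are 7 differences over 42 sites, so p = 7/42 = 0.1667.

0.1667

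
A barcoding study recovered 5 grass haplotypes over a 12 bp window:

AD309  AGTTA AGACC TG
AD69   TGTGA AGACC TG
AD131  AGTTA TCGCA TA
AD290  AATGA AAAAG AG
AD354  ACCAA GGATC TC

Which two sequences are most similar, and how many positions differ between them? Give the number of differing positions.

Pairwise Hamming distances:
  AD309 vs AD69: 2
  AD309 vs AD131: 5
  AD309 vs AD290: 6
  AD309 vs AD354: 6
  AD69 vs AD131: 7
  AD69 vs AD290: 6
  AD69 vs AD354: 7
  AD131 vs AD290: 9
  AD131 vs AD354: 9
  AD290 vs AD354: 9
The smallest is 2, between AD309 and AD69.

2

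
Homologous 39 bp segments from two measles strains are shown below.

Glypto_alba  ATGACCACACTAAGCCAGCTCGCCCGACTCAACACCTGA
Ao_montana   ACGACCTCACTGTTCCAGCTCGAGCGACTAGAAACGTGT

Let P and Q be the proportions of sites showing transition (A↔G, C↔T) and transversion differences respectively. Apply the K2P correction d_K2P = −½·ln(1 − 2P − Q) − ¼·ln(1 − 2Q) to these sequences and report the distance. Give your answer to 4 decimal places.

Differing sites — 2:T/C (Ti); 7:A/T (Tv); 12:A/G (Ti); 13:A/T (Tv); 14:G/T (Tv); 23:C/A (Tv); 24:C/G (Tv); 30:C/A (Tv); 31:A/G (Ti); 33:C/A (Tv); 36:C/G (Tv); 39:A/T (Tv).
Of the 12 differences, 3 transitions and 9 transversions over 39 sites: P = 3/39 = 0.076923, Q = 9/39 = 0.230769.
d = −0.5·ln(0.615385) − 0.25·ln(0.538462) = −0.5·(-0.485507) − 0.25·(-0.619038) = 0.3975.

0.3975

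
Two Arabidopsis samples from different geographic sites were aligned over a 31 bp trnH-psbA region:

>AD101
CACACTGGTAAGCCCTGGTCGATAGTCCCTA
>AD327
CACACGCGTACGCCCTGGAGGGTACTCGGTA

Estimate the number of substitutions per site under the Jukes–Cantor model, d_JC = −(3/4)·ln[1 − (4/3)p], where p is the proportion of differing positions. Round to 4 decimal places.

Mismatches occur at site 6 (T↔G), site 7 (G↔C), site 11 (A↔C), site 19 (T↔A), site 20 (C↔G), site 22 (A↔G), site 25 (G↔C), site 28 (C↔G), site 29 (C↔G).
p = 9/31 = 0.290323.
d = −0.75 · ln(1 − (4/3)·0.290323) = −0.75 · ln(0.612903) = −0.75 · (-0.489549) = 0.3672.

0.3672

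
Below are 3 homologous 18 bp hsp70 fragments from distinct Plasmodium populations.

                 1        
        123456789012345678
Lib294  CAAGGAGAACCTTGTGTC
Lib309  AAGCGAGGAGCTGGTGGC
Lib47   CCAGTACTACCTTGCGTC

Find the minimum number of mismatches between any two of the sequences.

Pairwise Hamming distances:
  Lib294 vs Lib309: 7
  Lib294 vs Lib47: 5
  Lib309 vs Lib47: 11
The smallest is 5, between Lib294 and Lib47.

5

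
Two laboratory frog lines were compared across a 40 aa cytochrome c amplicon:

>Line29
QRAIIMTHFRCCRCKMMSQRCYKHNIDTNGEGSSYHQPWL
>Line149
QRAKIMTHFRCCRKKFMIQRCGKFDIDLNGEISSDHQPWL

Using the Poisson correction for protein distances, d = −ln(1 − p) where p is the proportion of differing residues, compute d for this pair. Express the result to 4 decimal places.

0.2877

Differing sites — 4:I/K; 14:C/K; 16:M/F; 18:S/I; 22:Y/G; 24:H/F; 25:N/D; 28:T/L; 32:G/I; 35:Y/D.
p = 10/40 = 0.250000.
d = −ln(1 − 0.250000) = −ln(0.750000) = 0.2877.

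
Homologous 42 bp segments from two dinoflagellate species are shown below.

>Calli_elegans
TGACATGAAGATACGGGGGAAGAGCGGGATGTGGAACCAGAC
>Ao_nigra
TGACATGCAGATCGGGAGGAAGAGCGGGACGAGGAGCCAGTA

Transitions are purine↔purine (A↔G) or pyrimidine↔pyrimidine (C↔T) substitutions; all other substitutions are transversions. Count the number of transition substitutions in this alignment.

3

The sequences differ at positions 8 (A/C, transversion), 13 (A/C, transversion), 14 (C/G, transversion), 17 (G/A, transition), 30 (T/C, transition), 32 (T/A, transversion), 36 (A/G, transition), 41 (A/T, transversion), 42 (C/A, transversion).
Of the 9 differences, 3 transitions and 6 transversions, so the answer is 3.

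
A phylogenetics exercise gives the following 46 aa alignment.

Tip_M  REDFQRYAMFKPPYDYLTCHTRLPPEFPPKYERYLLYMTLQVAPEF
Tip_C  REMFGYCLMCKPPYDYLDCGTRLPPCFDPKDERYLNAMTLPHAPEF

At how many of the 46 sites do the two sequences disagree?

15

Differing sites — 3:D/M; 5:Q/G; 6:R/Y; 7:Y/C; 8:A/L; 10:F/C; 18:T/D; 20:H/G; 26:E/C; 28:P/D; 31:Y/D; 36:L/N; 37:Y/A; 41:Q/P; 42:V/H.
That gives 15 mismatches out of 46 aligned sites, so the Hamming distance is 15.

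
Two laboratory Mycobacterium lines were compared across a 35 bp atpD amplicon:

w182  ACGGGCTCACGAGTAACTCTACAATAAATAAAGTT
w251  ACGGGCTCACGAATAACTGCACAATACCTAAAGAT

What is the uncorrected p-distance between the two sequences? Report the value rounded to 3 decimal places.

Mismatches occur at site 13 (G↔A), site 19 (C↔G), site 20 (T↔C), site 27 (A↔C), site 28 (A↔C), site 34 (T↔A).
There are 6 differences over 35 sites, so p = 6/35 = 0.171.

0.171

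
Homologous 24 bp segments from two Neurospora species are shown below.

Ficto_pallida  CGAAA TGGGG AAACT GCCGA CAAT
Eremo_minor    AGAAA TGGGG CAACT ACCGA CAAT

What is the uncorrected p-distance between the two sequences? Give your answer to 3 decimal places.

0.125

Differing sites — 1:C/A; 11:A/C; 16:G/A.
There are 3 differences over 24 sites, so p = 3/24 = 0.125.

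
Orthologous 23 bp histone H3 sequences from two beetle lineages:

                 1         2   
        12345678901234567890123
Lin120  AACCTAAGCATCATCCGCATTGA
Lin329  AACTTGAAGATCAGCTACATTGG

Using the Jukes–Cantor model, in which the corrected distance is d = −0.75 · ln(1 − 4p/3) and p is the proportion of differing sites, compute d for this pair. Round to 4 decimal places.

Differing sites — 4:C/T; 6:A/G; 8:G/A; 9:C/G; 14:T/G; 16:C/T; 17:G/A; 23:A/G.
p = 8/23 = 0.347826.
d = −0.75 · ln(1 − (4/3)·0.347826) = −0.75 · ln(0.536232) = −0.75 · (-0.623188) = 0.4674.

0.4674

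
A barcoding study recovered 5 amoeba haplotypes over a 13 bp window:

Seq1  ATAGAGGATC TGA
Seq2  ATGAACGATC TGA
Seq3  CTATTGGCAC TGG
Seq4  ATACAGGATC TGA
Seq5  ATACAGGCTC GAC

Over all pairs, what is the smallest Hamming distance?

Pairwise Hamming distances:
  Seq1 vs Seq2: 3
  Seq1 vs Seq3: 6
  Seq1 vs Seq4: 1
  Seq1 vs Seq5: 5
  Seq2 vs Seq3: 8
  Seq2 vs Seq4: 3
  Seq2 vs Seq5: 7
  Seq3 vs Seq4: 6
  Seq3 vs Seq5: 7
  Seq4 vs Seq5: 4
The smallest is 1, between Seq1 and Seq4.

1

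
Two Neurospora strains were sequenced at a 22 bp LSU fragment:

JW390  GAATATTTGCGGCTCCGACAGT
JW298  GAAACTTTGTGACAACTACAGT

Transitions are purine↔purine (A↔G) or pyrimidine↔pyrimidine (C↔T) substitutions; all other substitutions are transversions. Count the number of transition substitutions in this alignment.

2

Mismatches occur at site 4 (T/A, transversion), site 5 (A/C, transversion), site 10 (C/T, transition), site 12 (G/A, transition), site 14 (T/A, transversion), site 15 (C/A, transversion), site 17 (G/T, transversion).
Of the 7 differences, 2 transitions and 5 transversions, so the answer is 2.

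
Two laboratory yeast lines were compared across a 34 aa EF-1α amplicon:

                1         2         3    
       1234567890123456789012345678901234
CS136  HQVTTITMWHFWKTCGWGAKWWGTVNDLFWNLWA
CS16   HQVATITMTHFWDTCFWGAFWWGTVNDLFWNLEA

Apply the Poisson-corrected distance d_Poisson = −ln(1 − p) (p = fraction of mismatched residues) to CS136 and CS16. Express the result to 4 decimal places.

0.1942

Differing sites — 4:T/A; 9:W/T; 13:K/D; 16:G/F; 20:K/F; 33:W/E.
p = 6/34 = 0.176471.
d = −ln(1 − 0.176471) = −ln(0.823529) = 0.1942.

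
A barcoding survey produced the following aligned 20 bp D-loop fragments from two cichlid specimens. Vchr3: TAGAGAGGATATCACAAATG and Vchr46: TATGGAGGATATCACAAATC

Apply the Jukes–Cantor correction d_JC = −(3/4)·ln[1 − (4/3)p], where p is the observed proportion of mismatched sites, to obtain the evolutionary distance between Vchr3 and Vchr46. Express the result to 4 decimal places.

0.1674

The sequences differ at positions 3 (G/T), 4 (A/G), 20 (G/C).
p = 3/20 = 0.150000.
d = −0.75 · ln(1 − (4/3)·0.150000) = −0.75 · ln(0.800000) = −0.75 · (-0.223144) = 0.1674.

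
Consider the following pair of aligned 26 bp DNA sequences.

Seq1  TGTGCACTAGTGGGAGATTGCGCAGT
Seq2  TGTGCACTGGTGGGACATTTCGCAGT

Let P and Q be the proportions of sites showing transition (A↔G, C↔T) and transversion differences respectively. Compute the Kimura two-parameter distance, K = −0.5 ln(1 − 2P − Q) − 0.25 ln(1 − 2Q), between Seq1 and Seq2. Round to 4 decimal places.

0.1253

Mismatches occur at site 9 (A/G, transition), site 16 (G/C, transversion), site 20 (G/T, transversion).
Of the 3 differences, 1 transition and 2 transversions over 26 sites: P = 1/26 = 0.038462, Q = 2/26 = 0.076923.
d = −0.5·ln(0.846153) − 0.25·ln(0.846154) = −0.5·(-0.167055) − 0.25·(-0.167054) = 0.1253.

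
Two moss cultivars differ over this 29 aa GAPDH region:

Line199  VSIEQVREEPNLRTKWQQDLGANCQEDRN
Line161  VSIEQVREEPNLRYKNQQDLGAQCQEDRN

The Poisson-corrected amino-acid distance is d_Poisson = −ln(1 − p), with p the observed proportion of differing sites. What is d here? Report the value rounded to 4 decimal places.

The sequences differ at positions 14 (T/Y), 16 (W/N), 23 (N/Q).
p = 3/29 = 0.103448.
d = −ln(1 − 0.103448) = −ln(0.896552) = 0.1092.

0.1092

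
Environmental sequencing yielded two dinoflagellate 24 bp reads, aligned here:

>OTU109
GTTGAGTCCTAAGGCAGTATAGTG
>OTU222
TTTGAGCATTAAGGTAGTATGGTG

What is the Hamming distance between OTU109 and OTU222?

The sequences differ at positions 1 (G/T), 7 (T/C), 8 (C/A), 9 (C/T), 15 (C/T), 21 (A/G).
That gives 6 mismatches out of 24 aligned sites, so the Hamming distance is 6.

6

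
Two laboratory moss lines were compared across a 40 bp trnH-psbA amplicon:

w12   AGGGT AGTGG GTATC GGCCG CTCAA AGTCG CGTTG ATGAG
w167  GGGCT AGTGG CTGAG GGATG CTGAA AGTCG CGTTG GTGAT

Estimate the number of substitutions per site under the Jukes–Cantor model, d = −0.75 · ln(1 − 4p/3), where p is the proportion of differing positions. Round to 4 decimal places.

0.3426

The sequences differ at positions 1 (A/G), 4 (G/C), 11 (G/C), 13 (A/G), 14 (T/A), 15 (C/G), 18 (C/A), 19 (C/T), 23 (C/G), 36 (A/G), 40 (G/T).
p = 11/40 = 0.275000.
d = −0.75 · ln(1 − (4/3)·0.275000) = −0.75 · ln(0.633333) = −0.75 · (-0.456759) = 0.3426.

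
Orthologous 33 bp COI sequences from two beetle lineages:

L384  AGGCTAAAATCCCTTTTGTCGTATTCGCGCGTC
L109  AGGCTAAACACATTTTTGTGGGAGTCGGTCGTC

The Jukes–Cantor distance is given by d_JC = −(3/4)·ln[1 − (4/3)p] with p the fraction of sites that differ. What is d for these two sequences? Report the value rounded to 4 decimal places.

0.3390

The sequences differ at positions 9 (A/C), 10 (T/A), 12 (C/A), 13 (C/T), 20 (C/G), 22 (T/G), 24 (T/G), 28 (C/G), 29 (G/T).
p = 9/33 = 0.272727.
d = −0.75 · ln(1 − (4/3)·0.272727) = −0.75 · ln(0.636364) = −0.75 · (-0.451985) = 0.3390.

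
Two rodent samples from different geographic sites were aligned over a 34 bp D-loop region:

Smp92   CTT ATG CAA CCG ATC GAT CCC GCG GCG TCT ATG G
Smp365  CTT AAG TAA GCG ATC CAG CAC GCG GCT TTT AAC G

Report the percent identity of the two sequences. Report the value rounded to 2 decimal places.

70.59%

Differing sites — 5:T/A; 7:C/T; 10:C/G; 16:G/C; 18:T/G; 20:C/A; 27:G/T; 29:C/T; 32:T/A; 33:G/C.
24 of the 34 sites match, so the percent identity is 24/34 × 100 = 70.59%.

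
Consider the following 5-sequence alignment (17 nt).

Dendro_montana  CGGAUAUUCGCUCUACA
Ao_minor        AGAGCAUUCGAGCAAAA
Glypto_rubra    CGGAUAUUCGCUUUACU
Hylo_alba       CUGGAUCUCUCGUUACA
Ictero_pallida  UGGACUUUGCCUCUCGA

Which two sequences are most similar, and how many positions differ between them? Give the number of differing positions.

2

Pairwise Hamming distances:
  Dendro_montana vs Ao_minor: 8
  Dendro_montana vs Glypto_rubra: 2
  Dendro_montana vs Hylo_alba: 8
  Dendro_montana vs Ictero_pallida: 7
  Ao_minor vs Glypto_rubra: 10
  Ao_minor vs Hylo_alba: 11
  Ao_minor vs Ictero_pallida: 11
  Glypto_rubra vs Hylo_alba: 8
  Glypto_rubra vs Ictero_pallida: 9
  Hylo_alba vs Ictero_pallida: 11
The smallest is 2, between Dendro_montana and Glypto_rubra.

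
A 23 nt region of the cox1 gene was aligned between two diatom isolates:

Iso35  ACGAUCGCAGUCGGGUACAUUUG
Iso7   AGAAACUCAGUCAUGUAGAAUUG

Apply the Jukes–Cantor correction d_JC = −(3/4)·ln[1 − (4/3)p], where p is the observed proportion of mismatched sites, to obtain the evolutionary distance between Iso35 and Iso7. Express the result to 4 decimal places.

0.4674

Differing sites — 2:C/G; 3:G/A; 5:U/A; 7:G/U; 13:G/A; 14:G/U; 18:C/G; 20:U/A.
p = 8/23 = 0.347826.
d = −0.75 · ln(1 − (4/3)·0.347826) = −0.75 · ln(0.536232) = −0.75 · (-0.623188) = 0.4674.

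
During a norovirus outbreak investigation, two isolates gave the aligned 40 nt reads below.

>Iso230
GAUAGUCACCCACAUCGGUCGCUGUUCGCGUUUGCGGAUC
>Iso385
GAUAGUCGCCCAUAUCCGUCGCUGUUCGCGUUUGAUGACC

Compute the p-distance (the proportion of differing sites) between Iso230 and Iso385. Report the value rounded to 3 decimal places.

The sequences differ at positions 8 (A/G), 13 (C/U), 17 (G/C), 35 (C/A), 36 (G/U), 39 (U/C).
There are 6 differences over 40 sites, so p = 6/40 = 0.150.

0.150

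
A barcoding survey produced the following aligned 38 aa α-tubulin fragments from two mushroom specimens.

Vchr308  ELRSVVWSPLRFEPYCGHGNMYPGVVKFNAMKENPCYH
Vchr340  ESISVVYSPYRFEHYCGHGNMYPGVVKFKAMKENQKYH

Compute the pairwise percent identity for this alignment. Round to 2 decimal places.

78.95%

The sequences differ at positions 2 (L/S), 3 (R/I), 7 (W/Y), 10 (L/Y), 14 (P/H), 29 (N/K), 35 (P/Q), 36 (C/K).
30 of the 38 sites match, so the percent identity is 30/38 × 100 = 78.95%.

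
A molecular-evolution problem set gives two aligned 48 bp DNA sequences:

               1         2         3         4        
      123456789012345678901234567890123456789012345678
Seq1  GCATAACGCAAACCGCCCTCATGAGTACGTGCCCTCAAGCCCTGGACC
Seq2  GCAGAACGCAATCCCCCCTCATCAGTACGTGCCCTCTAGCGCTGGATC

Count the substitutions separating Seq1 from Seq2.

Mismatches occur at site 4 (T/G), site 12 (A/T), site 15 (G/C), site 23 (G/C), site 37 (A/T), site 41 (C/G), site 47 (C/T).
That gives 7 mismatches out of 48 aligned sites, so the Hamming distance is 7.

7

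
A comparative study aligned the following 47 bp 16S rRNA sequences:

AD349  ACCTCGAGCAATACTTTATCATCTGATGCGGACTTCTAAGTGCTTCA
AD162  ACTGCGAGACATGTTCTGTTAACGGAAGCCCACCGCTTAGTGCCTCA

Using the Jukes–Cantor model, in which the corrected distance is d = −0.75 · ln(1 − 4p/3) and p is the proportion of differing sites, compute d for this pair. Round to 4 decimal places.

0.5360

Differing sites — 3:C/T; 4:T/G; 9:C/A; 10:A/C; 13:A/G; 14:C/T; 16:T/C; 18:A/G; 20:C/T; 22:T/A; 24:T/G; 27:T/A; 30:G/C; 31:G/C; 34:T/C; 35:T/G; 38:A/T; 44:T/C.
p = 18/47 = 0.382979.
d = −0.75 · ln(1 − (4/3)·0.382979) = −0.75 · ln(0.489361) = −0.75 · (-0.714655) = 0.5360.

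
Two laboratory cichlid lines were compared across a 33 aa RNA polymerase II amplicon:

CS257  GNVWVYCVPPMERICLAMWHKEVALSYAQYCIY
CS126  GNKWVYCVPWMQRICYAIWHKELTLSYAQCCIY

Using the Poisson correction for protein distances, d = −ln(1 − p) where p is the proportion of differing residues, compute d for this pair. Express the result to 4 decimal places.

Differing sites — 3:V/K; 10:P/W; 12:E/Q; 16:L/Y; 18:M/I; 23:V/L; 24:A/T; 30:Y/C.
p = 8/33 = 0.242424.
d = −ln(1 − 0.242424) = −ln(0.757576) = 0.2776.

0.2776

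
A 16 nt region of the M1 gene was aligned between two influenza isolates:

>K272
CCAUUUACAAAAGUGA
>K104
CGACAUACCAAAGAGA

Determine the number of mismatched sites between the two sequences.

5

The sequences differ at positions 2 (C/G), 4 (U/C), 5 (U/A), 9 (A/C), 14 (U/A).
That gives 5 mismatches out of 16 aligned sites, so the Hamming distance is 5.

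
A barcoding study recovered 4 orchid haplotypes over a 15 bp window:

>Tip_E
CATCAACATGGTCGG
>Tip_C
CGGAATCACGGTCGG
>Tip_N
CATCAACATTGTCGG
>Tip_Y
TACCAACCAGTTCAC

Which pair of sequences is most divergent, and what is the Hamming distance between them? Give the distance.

10

Pairwise Hamming distances:
  Tip_E vs Tip_C: 5
  Tip_E vs Tip_N: 1
  Tip_E vs Tip_Y: 7
  Tip_C vs Tip_N: 6
  Tip_C vs Tip_Y: 10
  Tip_N vs Tip_Y: 8
The largest is 10, between Tip_C and Tip_Y.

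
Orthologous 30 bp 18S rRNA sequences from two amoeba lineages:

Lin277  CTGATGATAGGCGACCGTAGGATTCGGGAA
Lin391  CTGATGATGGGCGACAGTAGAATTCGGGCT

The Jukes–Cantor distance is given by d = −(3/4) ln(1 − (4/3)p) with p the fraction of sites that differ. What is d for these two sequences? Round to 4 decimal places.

The sequences differ at positions 9 (A/G), 16 (C/A), 21 (G/A), 29 (A/C), 30 (A/T).
p = 5/30 = 0.166667.
d = −0.75 · ln(1 − (4/3)·0.166667) = −0.75 · ln(0.777777) = −0.75 · (-0.251315) = 0.1885.

0.1885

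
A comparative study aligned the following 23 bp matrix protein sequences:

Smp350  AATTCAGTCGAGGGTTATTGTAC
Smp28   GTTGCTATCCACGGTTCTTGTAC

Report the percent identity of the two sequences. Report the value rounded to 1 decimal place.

Mismatches occur at site 1 (A/G), site 2 (A/T), site 4 (T/G), site 6 (A/T), site 7 (G/A), site 10 (G/C), site 12 (G/C), site 17 (A/C).
15 of the 23 sites match, so the percent identity is 15/23 × 100 = 65.2%.

65.2%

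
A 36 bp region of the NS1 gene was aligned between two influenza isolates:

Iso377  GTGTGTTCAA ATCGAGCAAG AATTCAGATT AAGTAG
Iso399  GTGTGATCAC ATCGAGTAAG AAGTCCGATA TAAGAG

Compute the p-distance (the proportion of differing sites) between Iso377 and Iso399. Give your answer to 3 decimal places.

0.250

Mismatches occur at site 6 (T↔A), site 10 (A↔C), site 17 (C↔T), site 23 (T↔G), site 26 (A↔C), site 30 (T↔A), site 31 (A↔T), site 33 (G↔A), site 34 (T↔G).
There are 9 differences over 36 sites, so p = 9/36 = 0.250.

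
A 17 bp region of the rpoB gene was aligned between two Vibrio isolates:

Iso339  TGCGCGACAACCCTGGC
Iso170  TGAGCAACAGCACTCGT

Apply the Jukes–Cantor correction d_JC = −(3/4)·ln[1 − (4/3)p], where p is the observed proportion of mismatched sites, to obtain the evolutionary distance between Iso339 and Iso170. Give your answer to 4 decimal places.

0.4770

Mismatches occur at site 3 (C↔A), site 6 (G↔A), site 10 (A↔G), site 12 (C↔A), site 15 (G↔C), site 17 (C↔T).
p = 6/17 = 0.352941.
d = −0.75 · ln(1 − (4/3)·0.352941) = −0.75 · ln(0.529412) = −0.75 · (-0.635988) = 0.4770.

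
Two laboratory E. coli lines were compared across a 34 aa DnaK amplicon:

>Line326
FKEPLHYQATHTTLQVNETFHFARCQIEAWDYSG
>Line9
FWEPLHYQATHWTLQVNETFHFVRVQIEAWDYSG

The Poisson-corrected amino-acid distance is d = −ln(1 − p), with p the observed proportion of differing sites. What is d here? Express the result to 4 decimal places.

0.1252

Mismatches occur at site 2 (K/W), site 12 (T/W), site 23 (A/V), site 25 (C/V).
p = 4/34 = 0.117647.
d = −ln(1 − 0.117647) = −ln(0.882353) = 0.1252.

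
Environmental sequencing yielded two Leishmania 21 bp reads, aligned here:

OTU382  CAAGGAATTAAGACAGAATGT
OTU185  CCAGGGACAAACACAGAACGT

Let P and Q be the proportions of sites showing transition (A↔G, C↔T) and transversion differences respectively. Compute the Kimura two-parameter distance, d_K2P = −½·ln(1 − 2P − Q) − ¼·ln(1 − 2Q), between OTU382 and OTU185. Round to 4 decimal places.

Differing sites — 2:A/C (Tv); 6:A/G (Ti); 8:T/C (Ti); 9:T/A (Tv); 12:G/C (Tv); 19:T/C (Ti).
Of the 6 differences, 3 transitions and 3 transversions over 21 sites: P = 3/21 = 0.142857, Q = 3/21 = 0.142857.
d = −0.5·ln(0.571429) − 0.25·ln(0.714286) = −0.5·(-0.559615) − 0.25·(-0.336472) = 0.3639.

0.3639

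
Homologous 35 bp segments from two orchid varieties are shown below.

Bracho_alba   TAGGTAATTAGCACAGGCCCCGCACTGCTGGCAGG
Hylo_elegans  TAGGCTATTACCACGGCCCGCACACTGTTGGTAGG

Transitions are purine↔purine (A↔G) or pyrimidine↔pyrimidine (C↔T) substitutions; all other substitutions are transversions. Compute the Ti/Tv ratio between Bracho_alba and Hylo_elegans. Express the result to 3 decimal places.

1.250

The sequences differ at positions 5 (T/C, transition), 6 (A/T, transversion), 11 (G/C, transversion), 15 (A/G, transition), 17 (G/C, transversion), 20 (C/G, transversion), 22 (G/A, transition), 28 (C/T, transition), 32 (C/T, transition).
Of the 9 differences, 5 transitions and 4 transversions, so Ti/Tv = 5/4 = 1.250.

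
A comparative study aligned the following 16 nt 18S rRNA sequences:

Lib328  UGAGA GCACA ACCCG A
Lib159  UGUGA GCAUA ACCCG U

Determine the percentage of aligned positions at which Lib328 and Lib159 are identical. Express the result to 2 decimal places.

81.25%

The sequences differ at positions 3 (A/U), 9 (C/U), 16 (A/U).
13 of the 16 sites match, so the percent identity is 13/16 × 100 = 81.25%.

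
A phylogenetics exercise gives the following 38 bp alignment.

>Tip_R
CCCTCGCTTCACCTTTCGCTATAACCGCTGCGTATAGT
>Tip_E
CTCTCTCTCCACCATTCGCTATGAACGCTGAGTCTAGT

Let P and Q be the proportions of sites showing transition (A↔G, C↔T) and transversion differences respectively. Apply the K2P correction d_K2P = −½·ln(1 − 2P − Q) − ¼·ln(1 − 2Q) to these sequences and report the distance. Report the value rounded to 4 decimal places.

Differing sites — 2:C/T (Ti); 6:G/T (Tv); 9:T/C (Ti); 14:T/A (Tv); 23:A/G (Ti); 25:C/A (Tv); 31:C/A (Tv); 34:A/C (Tv).
Of the 8 differences, 3 transitions and 5 transversions over 38 sites: P = 3/38 = 0.078947, Q = 5/38 = 0.131579.
d = −0.5·ln(0.710527) − 0.25·ln(0.736842) = −0.5·(-0.341748) − 0.25·(-0.305382) = 0.2472.

0.2472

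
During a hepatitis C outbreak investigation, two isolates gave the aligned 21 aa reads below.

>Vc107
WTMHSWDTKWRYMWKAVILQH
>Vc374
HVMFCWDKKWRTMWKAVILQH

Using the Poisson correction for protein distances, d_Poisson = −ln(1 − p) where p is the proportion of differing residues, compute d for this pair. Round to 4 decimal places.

0.3365

Differing sites — 1:W/H; 2:T/V; 4:H/F; 5:S/C; 8:T/K; 12:Y/T.
p = 6/21 = 0.285714.
d = −ln(1 − 0.285714) = −ln(0.714286) = 0.3365.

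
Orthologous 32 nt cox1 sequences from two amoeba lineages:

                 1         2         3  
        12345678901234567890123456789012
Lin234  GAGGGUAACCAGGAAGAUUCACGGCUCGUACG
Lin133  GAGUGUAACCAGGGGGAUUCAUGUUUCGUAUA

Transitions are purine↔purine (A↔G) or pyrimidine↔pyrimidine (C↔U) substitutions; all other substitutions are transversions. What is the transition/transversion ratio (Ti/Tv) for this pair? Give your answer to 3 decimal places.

3.000

Mismatches occur at site 4 (G/U, transversion), site 14 (A/G, transition), site 15 (A/G, transition), site 22 (C/U, transition), site 24 (G/U, transversion), site 25 (C/U, transition), site 31 (C/U, transition), site 32 (G/A, transition).
Of the 8 differences, 6 transitions and 2 transversions, so Ti/Tv = 6/2 = 3.000.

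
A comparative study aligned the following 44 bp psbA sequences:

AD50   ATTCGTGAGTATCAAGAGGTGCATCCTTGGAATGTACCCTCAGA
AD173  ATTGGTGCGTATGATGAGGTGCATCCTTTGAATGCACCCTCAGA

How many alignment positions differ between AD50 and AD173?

6

The sequences differ at positions 4 (C/G), 8 (A/C), 13 (C/G), 15 (A/T), 29 (G/T), 35 (T/C).
That gives 6 mismatches out of 44 aligned sites, so the Hamming distance is 6.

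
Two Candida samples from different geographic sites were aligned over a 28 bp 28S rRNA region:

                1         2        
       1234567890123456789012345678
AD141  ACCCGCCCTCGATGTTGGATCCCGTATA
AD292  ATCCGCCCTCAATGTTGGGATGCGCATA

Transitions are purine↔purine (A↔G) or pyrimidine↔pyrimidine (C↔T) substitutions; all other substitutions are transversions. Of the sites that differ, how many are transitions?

The sequences differ at positions 2 (C/T, transition), 11 (G/A, transition), 19 (A/G, transition), 20 (T/A, transversion), 21 (C/T, transition), 22 (C/G, transversion), 25 (T/C, transition).
Of the 7 differences, 5 transitions and 2 transversions, so the answer is 5.

5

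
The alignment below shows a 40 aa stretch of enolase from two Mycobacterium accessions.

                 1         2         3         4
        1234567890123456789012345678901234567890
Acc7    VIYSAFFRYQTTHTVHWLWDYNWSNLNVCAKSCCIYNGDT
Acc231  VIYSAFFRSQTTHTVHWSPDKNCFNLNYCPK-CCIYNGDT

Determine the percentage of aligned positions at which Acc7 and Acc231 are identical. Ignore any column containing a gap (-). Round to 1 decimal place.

Excluding the 1 gap column leaves 39 comparable sites.
Mismatches occur at site 9 (Y↔S), site 18 (L↔S), site 19 (W↔P), site 21 (Y↔K), site 23 (W↔C), site 24 (S↔F), site 28 (V↔Y), site 30 (A↔P).
31 of the 39 comparable sites match, so the percent identity is 31/39 × 100 = 79.5%.

79.5%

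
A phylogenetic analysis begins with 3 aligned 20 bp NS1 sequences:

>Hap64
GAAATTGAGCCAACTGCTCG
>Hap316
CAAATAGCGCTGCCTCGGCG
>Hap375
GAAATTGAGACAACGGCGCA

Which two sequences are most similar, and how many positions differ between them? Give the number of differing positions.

Pairwise Hamming distances:
  Hap64 vs Hap316: 9
  Hap64 vs Hap375: 4
  Hap316 vs Hap375: 11
The smallest is 4, between Hap64 and Hap375.

4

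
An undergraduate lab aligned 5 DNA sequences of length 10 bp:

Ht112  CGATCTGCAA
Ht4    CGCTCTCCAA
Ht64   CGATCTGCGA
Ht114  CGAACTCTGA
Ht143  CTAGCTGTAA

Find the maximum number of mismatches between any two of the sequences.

Pairwise Hamming distances:
  Ht112 vs Ht4: 2
  Ht112 vs Ht64: 1
  Ht112 vs Ht114: 4
  Ht112 vs Ht143: 3
  Ht4 vs Ht64: 3
  Ht4 vs Ht114: 4
  Ht4 vs Ht143: 5
  Ht64 vs Ht114: 3
  Ht64 vs Ht143: 4
  Ht114 vs Ht143: 4
The largest is 5, between Ht4 and Ht143.

5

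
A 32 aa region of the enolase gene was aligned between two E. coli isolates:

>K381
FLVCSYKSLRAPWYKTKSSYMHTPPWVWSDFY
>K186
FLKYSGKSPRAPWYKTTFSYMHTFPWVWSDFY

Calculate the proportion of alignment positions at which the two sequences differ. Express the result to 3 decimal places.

0.219

Differing sites — 3:V/K; 4:C/Y; 6:Y/G; 9:L/P; 17:K/T; 18:S/F; 24:P/F.
There are 7 differences over 32 sites, so p = 7/32 = 0.219.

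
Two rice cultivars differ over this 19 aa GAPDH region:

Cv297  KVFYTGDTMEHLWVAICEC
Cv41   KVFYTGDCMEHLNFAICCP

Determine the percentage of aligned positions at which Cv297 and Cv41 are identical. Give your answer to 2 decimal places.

Differing sites — 8:T/C; 13:W/N; 14:V/F; 18:E/C; 19:C/P.
14 of the 19 sites match, so the percent identity is 14/19 × 100 = 73.68%.

73.68%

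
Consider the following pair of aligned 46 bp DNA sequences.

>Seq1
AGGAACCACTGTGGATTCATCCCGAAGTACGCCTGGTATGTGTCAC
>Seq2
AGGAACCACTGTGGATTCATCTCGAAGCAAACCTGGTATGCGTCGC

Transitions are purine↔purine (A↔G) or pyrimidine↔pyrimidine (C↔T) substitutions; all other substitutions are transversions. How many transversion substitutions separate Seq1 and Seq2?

Mismatches occur at site 22 (C→T, transition), site 28 (T→C, transition), site 30 (C→A, transversion), site 31 (G→A, transition), site 41 (T→C, transition), site 45 (A→G, transition).
Of the 6 differences, 5 transitions and 1 transversion, so the answer is 1.

1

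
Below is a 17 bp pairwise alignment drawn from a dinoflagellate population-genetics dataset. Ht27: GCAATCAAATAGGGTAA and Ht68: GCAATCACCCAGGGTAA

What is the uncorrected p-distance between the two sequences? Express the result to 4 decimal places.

Mismatches occur at site 8 (A/C), site 9 (A/C), site 10 (T/C).
There are 3 differences over 17 sites, so p = 3/17 = 0.1765.

0.1765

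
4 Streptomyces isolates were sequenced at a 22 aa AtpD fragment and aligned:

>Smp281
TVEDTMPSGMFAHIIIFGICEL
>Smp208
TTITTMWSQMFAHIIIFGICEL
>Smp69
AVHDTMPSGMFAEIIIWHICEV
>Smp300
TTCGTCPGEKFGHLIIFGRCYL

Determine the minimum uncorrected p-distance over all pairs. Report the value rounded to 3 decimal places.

0.227

Pairwise Hamming distances:
  Smp281 vs Smp208: 5
  Smp281 vs Smp69: 6
  Smp281 vs Smp300: 11
  Smp208 vs Smp69: 10
  Smp208 vs Smp300: 11
  Smp69 vs Smp300: 16
The smallest is 5 mismatches, between Smp281 and Smp208; p = 5/22 = 0.227.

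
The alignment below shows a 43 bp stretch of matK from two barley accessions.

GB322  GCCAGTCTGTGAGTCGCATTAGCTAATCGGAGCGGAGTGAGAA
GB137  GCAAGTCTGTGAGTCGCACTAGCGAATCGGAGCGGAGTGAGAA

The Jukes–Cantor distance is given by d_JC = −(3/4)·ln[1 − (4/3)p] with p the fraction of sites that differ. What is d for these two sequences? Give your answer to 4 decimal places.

Differing sites — 3:C/A; 19:T/C; 24:T/G.
p = 3/43 = 0.069767.
d = −0.75 · ln(1 − (4/3)·0.069767) = −0.75 · ln(0.906977) = −0.75 · (-0.097638) = 0.0732.

0.0732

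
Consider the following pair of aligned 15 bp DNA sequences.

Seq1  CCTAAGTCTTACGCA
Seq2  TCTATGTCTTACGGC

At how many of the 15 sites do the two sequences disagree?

4

Mismatches occur at site 1 (C→T), site 5 (A→T), site 14 (C→G), site 15 (A→C).
That gives 4 mismatches out of 15 aligned sites, so the Hamming distance is 4.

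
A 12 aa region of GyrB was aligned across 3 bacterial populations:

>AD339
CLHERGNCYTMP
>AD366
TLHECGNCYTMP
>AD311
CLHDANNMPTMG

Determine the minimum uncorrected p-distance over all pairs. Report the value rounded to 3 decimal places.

Pairwise Hamming distances:
  AD339 vs AD366: 2
  AD339 vs AD311: 6
  AD366 vs AD311: 7
The smallest is 2 mismatches, between AD339 and AD366; p = 2/12 = 0.167.

0.167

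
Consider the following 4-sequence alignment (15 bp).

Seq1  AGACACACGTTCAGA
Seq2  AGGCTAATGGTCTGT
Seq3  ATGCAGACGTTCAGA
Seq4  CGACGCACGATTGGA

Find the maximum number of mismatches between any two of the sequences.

9

Pairwise Hamming distances:
  Seq1 vs Seq2: 7
  Seq1 vs Seq3: 3
  Seq1 vs Seq4: 5
  Seq2 vs Seq3: 7
  Seq2 vs Seq4: 9
  Seq3 vs Seq4: 8
The largest is 9, between Seq2 and Seq4.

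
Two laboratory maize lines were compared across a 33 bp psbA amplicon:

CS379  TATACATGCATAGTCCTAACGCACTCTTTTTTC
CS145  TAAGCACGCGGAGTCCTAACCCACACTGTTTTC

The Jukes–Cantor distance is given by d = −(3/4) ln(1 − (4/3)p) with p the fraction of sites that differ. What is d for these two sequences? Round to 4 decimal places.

Mismatches occur at site 3 (T↔A), site 4 (A↔G), site 7 (T↔C), site 10 (A↔G), site 11 (T↔G), site 21 (G↔C), site 25 (T↔A), site 28 (T↔G).
p = 8/33 = 0.242424.
d = −0.75 · ln(1 − (4/3)·0.242424) = −0.75 · ln(0.676768) = −0.75 · (-0.390427) = 0.2928.

0.2928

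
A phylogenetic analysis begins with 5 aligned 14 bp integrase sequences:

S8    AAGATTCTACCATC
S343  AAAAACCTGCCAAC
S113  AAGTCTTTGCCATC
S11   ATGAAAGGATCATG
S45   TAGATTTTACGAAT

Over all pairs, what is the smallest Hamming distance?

4

Pairwise Hamming distances:
  S8 vs S343: 5
  S8 vs S113: 4
  S8 vs S11: 7
  S8 vs S45: 5
  S343 vs S113: 6
  S343 vs S11: 9
  S343 vs S45: 8
  S113 vs S11: 9
  S113 vs S45: 7
  S11 vs S45: 10
The smallest is 4, between S8 and S113.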